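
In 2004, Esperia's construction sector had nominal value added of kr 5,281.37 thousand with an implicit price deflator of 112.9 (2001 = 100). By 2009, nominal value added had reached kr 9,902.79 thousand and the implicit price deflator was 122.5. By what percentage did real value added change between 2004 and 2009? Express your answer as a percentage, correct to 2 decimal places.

Deflate each year: 2004 → 5281.37/1.129 = 4677.92; 2009 → 9902.79/1.225 = 8083.91.
So real value added changed by 8083.91/4677.92 − 1 = 0.7281, i.e. 72.81%.

72.81%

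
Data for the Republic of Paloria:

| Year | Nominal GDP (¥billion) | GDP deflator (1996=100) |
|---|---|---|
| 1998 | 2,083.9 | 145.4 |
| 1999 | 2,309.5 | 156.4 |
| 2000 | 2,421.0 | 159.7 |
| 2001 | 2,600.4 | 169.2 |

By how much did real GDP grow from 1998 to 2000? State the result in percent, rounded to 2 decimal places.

Real GDP 1998 = 2083.9/1.454 = 1433.22.
Real GDP 2000 = 2421.0/1.597 = 1515.97.
Change = 1515.97/1433.22 − 1 = 0.0577.

5.77%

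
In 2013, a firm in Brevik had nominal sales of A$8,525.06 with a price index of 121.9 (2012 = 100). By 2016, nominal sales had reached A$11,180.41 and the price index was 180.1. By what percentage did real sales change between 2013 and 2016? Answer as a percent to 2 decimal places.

-11.23%

Deflate each year: 2013 → 8525.06/1.219 = 6993.49; 2016 → 11180.41/1.801 = 6207.89.
So real sales changed by 6207.89/6993.49 − 1 = -0.1123, i.e. -11.23%.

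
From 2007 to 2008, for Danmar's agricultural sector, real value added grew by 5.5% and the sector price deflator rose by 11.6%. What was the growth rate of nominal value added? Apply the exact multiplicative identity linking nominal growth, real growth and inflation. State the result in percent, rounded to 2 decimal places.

(1 + g_nom) = (1 + g_real)(1 + π) = 1.0550 × 1.1160 = 1.17738.

17.74%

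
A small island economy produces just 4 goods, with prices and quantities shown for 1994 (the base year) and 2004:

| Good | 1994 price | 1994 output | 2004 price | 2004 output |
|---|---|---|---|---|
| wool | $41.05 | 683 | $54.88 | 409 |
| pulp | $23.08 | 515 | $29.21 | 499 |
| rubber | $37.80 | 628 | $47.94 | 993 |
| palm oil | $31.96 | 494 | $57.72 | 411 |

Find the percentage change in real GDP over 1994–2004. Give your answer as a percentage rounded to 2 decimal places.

Real GDP 1994 = Nominal GDP 1994 = 41.05·683 + 23.08·515 + 37.80·628 + 31.96·494 = 79449.99.
Real GDP 2004 (at 1994 prices) = 41.05·409 + 23.08·499 + 37.80·993 + 31.96·411 = 78977.33.
Real growth = 78977.33/79449.99 − 1 = -0.0059.

-0.59%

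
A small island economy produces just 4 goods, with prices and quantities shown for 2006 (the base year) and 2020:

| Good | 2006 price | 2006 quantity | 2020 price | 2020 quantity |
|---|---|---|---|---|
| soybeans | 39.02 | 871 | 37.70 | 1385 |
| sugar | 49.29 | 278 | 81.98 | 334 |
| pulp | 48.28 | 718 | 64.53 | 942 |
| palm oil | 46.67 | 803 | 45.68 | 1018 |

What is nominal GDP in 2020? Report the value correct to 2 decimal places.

Nominal GDP 2020 = Σ (p_2020 × q_2020) = 37.70·1385 + 81.98·334 + 64.53·942 + 45.68·1018 = 186885.32.

186885.32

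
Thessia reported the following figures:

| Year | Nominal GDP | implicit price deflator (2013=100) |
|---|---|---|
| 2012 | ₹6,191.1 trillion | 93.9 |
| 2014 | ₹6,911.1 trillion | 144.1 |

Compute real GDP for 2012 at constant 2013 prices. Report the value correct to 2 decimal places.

Real GDP = Nominal / (implicit price deflator/100) = 6191.1 / 0.939 = 6593.29.

₹6,593.29 trillion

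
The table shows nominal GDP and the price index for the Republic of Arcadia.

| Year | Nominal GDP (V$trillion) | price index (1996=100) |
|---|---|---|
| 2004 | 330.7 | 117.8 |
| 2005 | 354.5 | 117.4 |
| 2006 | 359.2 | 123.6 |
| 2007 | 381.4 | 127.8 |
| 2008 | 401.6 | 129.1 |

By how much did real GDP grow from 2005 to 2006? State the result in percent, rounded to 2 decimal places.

-3.76%

Real GDP 2005 = 354.5/1.174 = 301.96.
Real GDP 2006 = 359.2/1.236 = 290.61.
Change = 290.61/301.96 − 1 = -0.0376.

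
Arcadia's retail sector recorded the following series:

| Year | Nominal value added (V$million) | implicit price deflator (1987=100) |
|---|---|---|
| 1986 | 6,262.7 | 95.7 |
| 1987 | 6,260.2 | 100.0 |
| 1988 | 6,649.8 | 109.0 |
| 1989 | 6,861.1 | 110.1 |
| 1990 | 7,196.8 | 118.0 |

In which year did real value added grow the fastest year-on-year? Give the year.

1989

1987: real = 6260.2/1.000 = 6260.20; growth vs 1986 (6544.10) = -4.34%.
1988: real = 6649.8/1.090 = 6100.73; growth vs 1987 (6260.20) = -2.55%.
1989: real = 6861.1/1.101 = 6231.70; growth vs 1988 (6100.73) = 2.15%.
1990: real = 7196.8/1.180 = 6098.98; growth vs 1989 (6231.70) = -2.13%.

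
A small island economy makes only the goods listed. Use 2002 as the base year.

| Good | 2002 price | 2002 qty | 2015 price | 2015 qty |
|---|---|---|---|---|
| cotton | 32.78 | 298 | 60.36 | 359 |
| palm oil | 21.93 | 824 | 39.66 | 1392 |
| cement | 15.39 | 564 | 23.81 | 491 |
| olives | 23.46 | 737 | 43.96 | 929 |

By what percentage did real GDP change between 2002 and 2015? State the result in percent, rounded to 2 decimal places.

Real GDP 2002 = Nominal GDP 2002 = 32.78·298 + 21.93·824 + 15.39·564 + 23.46·737 = 53808.74.
Real GDP 2015 (at 2002 prices) = 32.78·359 + 21.93·1392 + 15.39·491 + 23.46·929 = 71645.41.
Real growth = 71645.41/53808.74 − 1 = 0.3315.

33.15%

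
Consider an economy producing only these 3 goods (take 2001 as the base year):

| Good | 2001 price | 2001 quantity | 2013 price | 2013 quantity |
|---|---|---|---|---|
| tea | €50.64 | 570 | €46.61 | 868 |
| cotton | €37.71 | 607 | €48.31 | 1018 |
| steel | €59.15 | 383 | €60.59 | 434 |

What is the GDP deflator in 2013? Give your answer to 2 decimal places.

Nominal GDP 2013 = 46.61·868 + 48.31·1018 + 60.59·434 = 115933.12.
Real GDP 2013 (at 2001 prices) = 50.64·868 + 37.71·1018 + 59.15·434 = 108015.40.
Deflator = Nominal/Real × 100 = 115933.12/108015.40 × 100 = 107.330.

107.33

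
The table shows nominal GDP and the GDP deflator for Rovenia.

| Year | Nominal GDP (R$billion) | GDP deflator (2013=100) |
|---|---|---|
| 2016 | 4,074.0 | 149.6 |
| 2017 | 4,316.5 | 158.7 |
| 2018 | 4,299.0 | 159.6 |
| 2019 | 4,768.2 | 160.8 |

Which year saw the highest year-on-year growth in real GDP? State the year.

2017: real = 4316.5/1.587 = 2719.91; growth vs 2016 (2723.26) = -0.12%.
2018: real = 4299.0/1.596 = 2693.61; growth vs 2017 (2719.91) = -0.97%.
2019: real = 4768.2/1.608 = 2965.30; growth vs 2018 (2693.61) = 10.09%.

2019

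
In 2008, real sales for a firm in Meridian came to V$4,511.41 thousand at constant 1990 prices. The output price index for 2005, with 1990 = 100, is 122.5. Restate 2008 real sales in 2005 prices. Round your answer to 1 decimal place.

Real sales in 2005 prices = Real sales in 1990 prices × (P_2005/P_1990) = 4511.41 × 1.225 = 5526.48.

V$5,526.5 thousand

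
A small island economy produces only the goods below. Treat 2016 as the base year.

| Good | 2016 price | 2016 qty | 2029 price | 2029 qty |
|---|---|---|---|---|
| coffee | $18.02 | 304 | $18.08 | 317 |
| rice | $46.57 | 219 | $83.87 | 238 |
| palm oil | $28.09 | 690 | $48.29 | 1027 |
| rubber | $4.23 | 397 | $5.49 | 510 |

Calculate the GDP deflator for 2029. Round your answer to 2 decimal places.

163.35

Nominal GDP 2029 = 18.08·317 + 83.87·238 + 48.29·1027 + 5.49·510 = 78086.15.
Real GDP 2029 (at 2016 prices) = 18.02·317 + 46.57·238 + 28.09·1027 + 4.23·510 = 47801.73.
Deflator = Nominal/Real × 100 = 78086.15/47801.73 × 100 = 163.354.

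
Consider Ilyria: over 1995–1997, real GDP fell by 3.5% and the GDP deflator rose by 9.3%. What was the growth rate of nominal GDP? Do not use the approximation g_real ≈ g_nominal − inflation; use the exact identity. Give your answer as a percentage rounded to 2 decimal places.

(1 + g_nom) = (1 + g_real)(1 + π) = 0.9650 × 1.0930 = 1.05475.

5.47%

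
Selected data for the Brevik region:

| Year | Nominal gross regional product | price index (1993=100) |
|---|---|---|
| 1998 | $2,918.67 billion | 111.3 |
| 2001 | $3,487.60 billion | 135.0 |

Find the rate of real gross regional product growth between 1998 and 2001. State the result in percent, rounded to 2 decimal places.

-1.48%

Real gross regional product 1998 = 2918.67 / 1.113 = 2622.35.
Real gross regional product 2001 = 3487.60 / 1.350 = 2583.41.
Real growth = 2583.41 / 2622.35 − 1 = -0.0148.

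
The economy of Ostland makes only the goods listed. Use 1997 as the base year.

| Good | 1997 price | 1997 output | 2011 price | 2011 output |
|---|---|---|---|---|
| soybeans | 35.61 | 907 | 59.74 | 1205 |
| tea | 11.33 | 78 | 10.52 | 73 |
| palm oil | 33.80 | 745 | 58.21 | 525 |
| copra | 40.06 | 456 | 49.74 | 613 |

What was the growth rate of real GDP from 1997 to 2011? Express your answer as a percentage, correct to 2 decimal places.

12.28%

Real GDP 1997 = Nominal GDP 1997 = 35.61·907 + 11.33·78 + 33.80·745 + 40.06·456 = 76630.37.
Real GDP 2011 (at 1997 prices) = 35.61·1205 + 11.33·73 + 33.80·525 + 40.06·613 = 86038.92.
Real growth = 86038.92/76630.37 − 1 = 0.1228.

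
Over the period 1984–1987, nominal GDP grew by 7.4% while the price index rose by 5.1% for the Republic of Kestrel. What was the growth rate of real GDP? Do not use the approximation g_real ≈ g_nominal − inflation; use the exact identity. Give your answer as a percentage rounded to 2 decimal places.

2.19%

(1 + g_nom) = (1 + g_real)(1 + π), so g_real = 1.0740 / 1.0510 − 1 = 0.02188.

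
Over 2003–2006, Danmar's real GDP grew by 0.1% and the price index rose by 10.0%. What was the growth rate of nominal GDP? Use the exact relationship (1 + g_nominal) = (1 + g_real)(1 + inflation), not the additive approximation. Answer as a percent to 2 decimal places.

(1 + g_nom) = (1 + g_real)(1 + π) = 1.0010 × 1.1000 = 1.10110.

10.11%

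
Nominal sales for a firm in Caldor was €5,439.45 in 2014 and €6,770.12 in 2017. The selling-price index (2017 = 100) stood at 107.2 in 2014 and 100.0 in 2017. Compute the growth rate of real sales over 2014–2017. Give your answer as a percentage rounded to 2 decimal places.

33.42%

Real sales 2014 = 5439.45 / 1.072 = 5074.11.
Real sales 2017 = 6770.12 / 1.000 = 6770.12.
Real growth = 6770.12 / 5074.11 − 1 = 0.3342.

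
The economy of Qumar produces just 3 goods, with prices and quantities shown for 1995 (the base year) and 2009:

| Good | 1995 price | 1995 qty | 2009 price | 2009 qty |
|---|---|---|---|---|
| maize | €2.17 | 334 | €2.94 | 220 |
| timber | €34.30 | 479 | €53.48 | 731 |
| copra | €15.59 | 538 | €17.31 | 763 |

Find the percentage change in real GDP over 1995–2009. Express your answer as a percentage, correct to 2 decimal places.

Real GDP 1995 = Nominal GDP 1995 = 2.17·334 + 34.30·479 + 15.59·538 = 25541.90.
Real GDP 2009 (at 1995 prices) = 2.17·220 + 34.30·731 + 15.59·763 = 37445.87.
Real growth = 37445.87/25541.90 − 1 = 0.4661.

46.61%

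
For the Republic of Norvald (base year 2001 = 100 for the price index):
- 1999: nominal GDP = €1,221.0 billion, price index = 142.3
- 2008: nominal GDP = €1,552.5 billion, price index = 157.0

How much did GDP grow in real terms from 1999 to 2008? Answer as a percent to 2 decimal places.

Real GDP 1999 = 1221.0 / 1.423 = 858.05.
Real GDP 2008 = 1552.5 / 1.570 = 988.85.
Real growth = 988.85 / 858.05 − 1 = 0.1524.

15.24%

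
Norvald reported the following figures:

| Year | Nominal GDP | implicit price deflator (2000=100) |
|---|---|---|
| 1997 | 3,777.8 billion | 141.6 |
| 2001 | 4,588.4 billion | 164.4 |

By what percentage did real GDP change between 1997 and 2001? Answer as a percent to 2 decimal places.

Deflate each year: 1997 → 3777.8/1.416 = 2667.94; 2001 → 4588.4/1.644 = 2791.00.
So real GDP changed by 2791.00/2667.94 − 1 = 0.0461, i.e. 4.61%.

4.61%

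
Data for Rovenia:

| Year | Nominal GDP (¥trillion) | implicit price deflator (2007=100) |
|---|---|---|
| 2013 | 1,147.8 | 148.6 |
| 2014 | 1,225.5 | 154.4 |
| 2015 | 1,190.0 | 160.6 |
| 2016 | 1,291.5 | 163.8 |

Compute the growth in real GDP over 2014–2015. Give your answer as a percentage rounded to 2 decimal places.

-6.65%

Real GDP 2014 = 1225.5/1.544 = 793.72.
Real GDP 2015 = 1190.0/1.606 = 740.97.
Change = 740.97/793.72 − 1 = -0.0665.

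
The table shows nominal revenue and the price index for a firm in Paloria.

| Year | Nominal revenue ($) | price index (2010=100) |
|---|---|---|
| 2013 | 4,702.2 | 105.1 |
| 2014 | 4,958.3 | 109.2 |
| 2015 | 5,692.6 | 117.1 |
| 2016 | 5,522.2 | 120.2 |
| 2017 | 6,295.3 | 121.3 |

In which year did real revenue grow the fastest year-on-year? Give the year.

2014: real = 4958.3/1.092 = 4540.57; growth vs 2013 (4474.02) = 1.49%.
2015: real = 5692.6/1.171 = 4861.32; growth vs 2014 (4540.57) = 7.06%.
2016: real = 5522.2/1.202 = 4594.18; growth vs 2015 (4861.32) = -5.50%.
2017: real = 6295.3/1.213 = 5189.86; growth vs 2016 (4594.18) = 12.97%.

2017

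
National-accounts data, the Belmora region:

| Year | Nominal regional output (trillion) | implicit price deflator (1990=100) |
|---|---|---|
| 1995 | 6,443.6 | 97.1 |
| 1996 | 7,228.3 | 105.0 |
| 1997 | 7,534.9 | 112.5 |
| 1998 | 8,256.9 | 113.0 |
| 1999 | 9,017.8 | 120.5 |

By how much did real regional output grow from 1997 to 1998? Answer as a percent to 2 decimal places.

Real regional output 1997 = 7534.9/1.125 = 6697.69.
Real regional output 1998 = 8256.9/1.130 = 7306.99.
Change = 7306.99/6697.69 − 1 = 0.0910.

9.10%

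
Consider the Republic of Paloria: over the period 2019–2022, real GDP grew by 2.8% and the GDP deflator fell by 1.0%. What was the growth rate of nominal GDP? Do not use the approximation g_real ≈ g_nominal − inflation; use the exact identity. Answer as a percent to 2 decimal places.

(1 + g_nom) = (1 + g_real)(1 + π) = 1.0280 × 0.9900 = 1.01772.

1.77%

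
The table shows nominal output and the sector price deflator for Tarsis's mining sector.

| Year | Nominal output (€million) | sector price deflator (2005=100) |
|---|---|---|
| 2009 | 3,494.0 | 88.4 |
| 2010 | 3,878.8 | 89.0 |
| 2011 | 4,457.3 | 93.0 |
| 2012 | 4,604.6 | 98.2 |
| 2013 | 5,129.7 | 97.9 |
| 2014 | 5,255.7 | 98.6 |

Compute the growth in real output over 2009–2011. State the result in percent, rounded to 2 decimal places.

21.26%

Real output 2009 = 3494.0/0.884 = 3952.49.
Real output 2011 = 4457.3/0.930 = 4792.80.
Change = 4792.80/3952.49 − 1 = 0.2126.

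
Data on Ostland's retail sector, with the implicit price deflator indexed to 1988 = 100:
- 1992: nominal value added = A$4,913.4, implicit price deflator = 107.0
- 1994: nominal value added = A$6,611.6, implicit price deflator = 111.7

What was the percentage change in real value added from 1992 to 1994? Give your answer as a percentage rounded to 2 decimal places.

Real value added 1992 = 4913.4 / 1.070 = 4591.96.
Real value added 1994 = 6611.6 / 1.117 = 5919.07.
Real growth = 5919.07 / 4591.96 − 1 = 0.2890.

28.90%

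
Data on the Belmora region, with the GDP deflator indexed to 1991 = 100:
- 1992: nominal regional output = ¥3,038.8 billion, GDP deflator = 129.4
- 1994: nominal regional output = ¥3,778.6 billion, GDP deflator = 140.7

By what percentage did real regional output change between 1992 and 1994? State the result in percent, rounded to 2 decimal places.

Real regional output 1992 = 3038.8 / 1.294 = 2348.38.
Real regional output 1994 = 3778.6 / 1.407 = 2685.57.
Real growth = 2685.57 / 2348.38 − 1 = 0.1436.

14.36%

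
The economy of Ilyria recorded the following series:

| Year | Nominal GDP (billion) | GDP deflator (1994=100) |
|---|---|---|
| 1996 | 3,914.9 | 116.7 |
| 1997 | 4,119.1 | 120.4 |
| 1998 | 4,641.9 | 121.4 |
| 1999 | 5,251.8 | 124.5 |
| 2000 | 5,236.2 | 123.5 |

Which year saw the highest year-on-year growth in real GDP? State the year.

1998

1997: real = 4119.1/1.204 = 3421.18; growth vs 1996 (3354.67) = 1.98%.
1998: real = 4641.9/1.214 = 3823.64; growth vs 1997 (3421.18) = 11.76%.
1999: real = 5251.8/1.245 = 4218.31; growth vs 1998 (3823.64) = 10.32%.
2000: real = 5236.2/1.235 = 4239.84; growth vs 1999 (4218.31) = 0.51%.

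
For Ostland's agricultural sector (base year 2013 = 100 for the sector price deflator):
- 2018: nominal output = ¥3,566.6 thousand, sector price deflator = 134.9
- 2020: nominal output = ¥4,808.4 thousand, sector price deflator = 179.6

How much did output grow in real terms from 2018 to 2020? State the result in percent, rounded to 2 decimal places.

Real output 2018 = 3566.6 / 1.349 = 2643.88.
Real output 2020 = 4808.4 / 1.796 = 2677.28.
Real growth = 2677.28 / 2643.88 − 1 = 0.0126.

1.26%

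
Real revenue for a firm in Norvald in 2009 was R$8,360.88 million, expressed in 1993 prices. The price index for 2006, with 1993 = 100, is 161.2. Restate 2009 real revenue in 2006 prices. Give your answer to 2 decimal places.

R$13,477.74 million

Real revenue in 2006 prices = Real revenue in 1993 prices × (P_2006/P_1993) = 8360.88 × 1.612 = 13477.74.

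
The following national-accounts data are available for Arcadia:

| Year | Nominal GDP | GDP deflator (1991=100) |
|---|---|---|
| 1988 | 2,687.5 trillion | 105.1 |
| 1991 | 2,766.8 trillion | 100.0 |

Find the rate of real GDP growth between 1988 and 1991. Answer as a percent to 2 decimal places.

8.20%

Real GDP 1988 = 2687.5 / 1.051 = 2557.09.
Real GDP 1991 = 2766.8 / 1.000 = 2766.80.
Real growth = 2766.80 / 2557.09 − 1 = 0.0820.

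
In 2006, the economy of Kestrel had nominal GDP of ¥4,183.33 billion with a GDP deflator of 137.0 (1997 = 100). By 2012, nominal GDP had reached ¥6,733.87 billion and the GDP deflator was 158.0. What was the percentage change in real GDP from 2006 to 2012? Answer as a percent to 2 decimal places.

39.57%

Deflate each year: 2006 → 4183.33/1.370 = 3053.53; 2012 → 6733.87/1.580 = 4261.94.
So real GDP changed by 4261.94/3053.53 − 1 = 0.3957, i.e. 39.57%.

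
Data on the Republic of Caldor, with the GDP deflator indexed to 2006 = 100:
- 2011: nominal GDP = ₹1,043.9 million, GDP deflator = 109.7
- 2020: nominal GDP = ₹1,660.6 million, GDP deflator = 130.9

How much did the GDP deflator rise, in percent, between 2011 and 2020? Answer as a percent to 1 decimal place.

Price-level change = 130.9 / 109.7 − 1 = 0.1933.

19.3%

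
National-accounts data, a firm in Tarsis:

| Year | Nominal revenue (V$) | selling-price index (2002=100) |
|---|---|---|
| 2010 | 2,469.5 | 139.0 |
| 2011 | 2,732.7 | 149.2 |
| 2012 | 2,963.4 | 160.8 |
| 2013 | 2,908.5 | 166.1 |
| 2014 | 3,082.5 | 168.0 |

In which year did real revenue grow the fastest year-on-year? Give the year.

2014

2011: real = 2732.7/1.492 = 1831.57; growth vs 2010 (1776.62) = 3.09%.
2012: real = 2963.4/1.608 = 1842.91; growth vs 2011 (1831.57) = 0.62%.
2013: real = 2908.5/1.661 = 1751.05; growth vs 2012 (1842.91) = -4.98%.
2014: real = 3082.5/1.680 = 1834.82; growth vs 2013 (1751.05) = 4.78%.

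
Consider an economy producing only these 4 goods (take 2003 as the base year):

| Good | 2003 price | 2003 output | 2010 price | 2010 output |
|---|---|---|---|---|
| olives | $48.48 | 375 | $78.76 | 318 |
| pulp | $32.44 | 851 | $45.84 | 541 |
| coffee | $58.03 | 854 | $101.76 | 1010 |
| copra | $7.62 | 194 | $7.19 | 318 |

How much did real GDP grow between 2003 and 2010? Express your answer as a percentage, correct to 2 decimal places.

-2.91%

Real GDP 2003 = Nominal GDP 2003 = 48.48·375 + 32.44·851 + 58.03·854 + 7.62·194 = 96822.34.
Real GDP 2010 (at 2003 prices) = 48.48·318 + 32.44·541 + 58.03·1010 + 7.62·318 = 94000.14.
Real growth = 94000.14/96822.34 − 1 = -0.0291.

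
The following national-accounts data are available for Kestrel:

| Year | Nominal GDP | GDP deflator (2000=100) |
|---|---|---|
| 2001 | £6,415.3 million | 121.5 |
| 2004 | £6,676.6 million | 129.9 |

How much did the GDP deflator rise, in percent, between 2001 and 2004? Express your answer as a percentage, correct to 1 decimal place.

6.9%

Price-level change = 129.9 / 121.5 − 1 = 0.0691.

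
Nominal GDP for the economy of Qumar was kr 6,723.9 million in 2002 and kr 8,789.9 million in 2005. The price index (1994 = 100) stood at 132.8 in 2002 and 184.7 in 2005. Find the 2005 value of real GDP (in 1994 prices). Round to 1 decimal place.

Real GDP = Nominal / (price index/100) = 8789.9 / 1.847 = 4759.01.

kr 4,759.0 million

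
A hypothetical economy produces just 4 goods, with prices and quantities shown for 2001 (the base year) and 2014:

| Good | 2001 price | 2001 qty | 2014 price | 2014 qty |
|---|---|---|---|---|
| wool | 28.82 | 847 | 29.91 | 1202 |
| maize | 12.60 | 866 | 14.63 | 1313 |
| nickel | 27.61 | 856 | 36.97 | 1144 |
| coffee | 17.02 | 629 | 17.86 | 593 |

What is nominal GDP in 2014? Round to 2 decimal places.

108045.67

Nominal GDP 2014 = Σ (p_2014 × q_2014) = 29.91·1202 + 14.63·1313 + 36.97·1144 + 17.86·593 = 108045.67.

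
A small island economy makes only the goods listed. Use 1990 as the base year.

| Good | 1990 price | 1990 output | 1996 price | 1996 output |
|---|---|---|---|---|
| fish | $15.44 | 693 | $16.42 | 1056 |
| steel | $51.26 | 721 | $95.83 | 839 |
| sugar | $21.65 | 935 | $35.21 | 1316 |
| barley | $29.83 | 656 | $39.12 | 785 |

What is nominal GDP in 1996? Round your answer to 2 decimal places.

Nominal GDP 1996 = Σ (p_1996 × q_1996) = 16.42·1056 + 95.83·839 + 35.21·1316 + 39.12·785 = 174786.45.

$174786.45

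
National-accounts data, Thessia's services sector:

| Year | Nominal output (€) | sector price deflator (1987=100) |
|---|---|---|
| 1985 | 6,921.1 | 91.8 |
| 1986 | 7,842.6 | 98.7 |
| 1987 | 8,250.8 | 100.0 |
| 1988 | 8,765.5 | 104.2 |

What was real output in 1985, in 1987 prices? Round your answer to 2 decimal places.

€7,539.32

Real output 1985 = 6921.1 / 0.918 = 7539.32.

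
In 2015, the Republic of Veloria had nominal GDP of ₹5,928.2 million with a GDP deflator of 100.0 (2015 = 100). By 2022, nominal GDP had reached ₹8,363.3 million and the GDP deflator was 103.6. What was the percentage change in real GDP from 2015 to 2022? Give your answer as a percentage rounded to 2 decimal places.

Real GDP 2015 = 5928.2 / 1.000 = 5928.20.
Real GDP 2022 = 8363.3 / 1.036 = 8072.68.
Real growth = 8072.68 / 5928.20 − 1 = 0.3617.

36.17%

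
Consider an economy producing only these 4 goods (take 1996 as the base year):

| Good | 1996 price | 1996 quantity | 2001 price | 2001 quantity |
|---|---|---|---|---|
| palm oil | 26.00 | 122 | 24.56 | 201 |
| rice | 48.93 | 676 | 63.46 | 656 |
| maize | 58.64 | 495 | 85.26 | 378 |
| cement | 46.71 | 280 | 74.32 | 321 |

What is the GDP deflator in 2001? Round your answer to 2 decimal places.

137.82

Nominal GDP 2001 = 24.56·201 + 63.46·656 + 85.26·378 + 74.32·321 = 102651.32.
Real GDP 2001 (at 1996 prices) = 26.00·201 + 48.93·656 + 58.64·378 + 46.71·321 = 74483.91.
Deflator = Nominal/Real × 100 = 102651.32/74483.91 × 100 = 137.817.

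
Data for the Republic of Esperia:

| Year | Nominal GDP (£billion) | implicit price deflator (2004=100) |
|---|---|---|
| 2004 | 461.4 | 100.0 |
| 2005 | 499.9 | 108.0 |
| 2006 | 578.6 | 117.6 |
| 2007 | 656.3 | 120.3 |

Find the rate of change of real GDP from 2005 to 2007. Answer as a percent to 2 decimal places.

Real GDP 2005 = 499.9/1.080 = 462.87.
Real GDP 2007 = 656.3/1.203 = 545.55.
Change = 545.55/462.87 − 1 = 0.1786.

17.86%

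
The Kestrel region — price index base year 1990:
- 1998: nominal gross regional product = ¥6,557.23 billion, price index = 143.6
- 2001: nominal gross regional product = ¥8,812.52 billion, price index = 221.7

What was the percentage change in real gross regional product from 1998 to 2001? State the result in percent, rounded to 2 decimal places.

Deflate each year: 1998 → 6557.23/1.436 = 4566.32; 2001 → 8812.52/2.217 = 3974.98.
So real gross regional product changed by 3974.98/4566.32 − 1 = -0.1295, i.e. -12.95%.

-12.95%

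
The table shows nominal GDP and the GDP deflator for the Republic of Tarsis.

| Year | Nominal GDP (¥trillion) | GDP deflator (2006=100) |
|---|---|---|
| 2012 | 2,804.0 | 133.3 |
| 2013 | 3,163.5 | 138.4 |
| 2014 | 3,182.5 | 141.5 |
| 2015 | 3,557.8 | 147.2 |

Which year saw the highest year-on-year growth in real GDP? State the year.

2013: real = 3163.5/1.384 = 2285.77; growth vs 2012 (2103.53) = 8.66%.
2014: real = 3182.5/1.415 = 2249.12; growth vs 2013 (2285.77) = -1.60%.
2015: real = 3557.8/1.472 = 2416.98; growth vs 2014 (2249.12) = 7.46%.

2013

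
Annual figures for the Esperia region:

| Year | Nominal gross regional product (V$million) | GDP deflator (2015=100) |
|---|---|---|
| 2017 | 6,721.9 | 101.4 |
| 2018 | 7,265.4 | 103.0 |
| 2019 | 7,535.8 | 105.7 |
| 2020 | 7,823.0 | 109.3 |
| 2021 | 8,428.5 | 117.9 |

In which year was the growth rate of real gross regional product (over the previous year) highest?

2018: real = 7265.4/1.030 = 7053.79; growth vs 2017 (6629.09) = 6.41%.
2019: real = 7535.8/1.057 = 7129.42; growth vs 2018 (7053.79) = 1.07%.
2020: real = 7823.0/1.093 = 7157.37; growth vs 2019 (7129.42) = 0.39%.
2021: real = 8428.5/1.179 = 7148.85; growth vs 2020 (7157.37) = -0.12%.

2018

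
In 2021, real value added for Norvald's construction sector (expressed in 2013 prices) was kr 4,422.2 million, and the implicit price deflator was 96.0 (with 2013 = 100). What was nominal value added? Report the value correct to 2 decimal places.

kr 4,245.31 million

Nominal value added = Real × (implicit price deflator/100) = 4422.2 × 0.960 = 4245.31.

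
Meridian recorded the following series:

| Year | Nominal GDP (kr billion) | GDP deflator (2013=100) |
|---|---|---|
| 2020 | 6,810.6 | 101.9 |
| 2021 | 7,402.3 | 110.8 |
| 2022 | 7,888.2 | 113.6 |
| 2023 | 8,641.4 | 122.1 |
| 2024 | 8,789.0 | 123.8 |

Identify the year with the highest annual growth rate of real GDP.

2021: real = 7402.3/1.108 = 6680.78; growth vs 2020 (6683.61) = -0.04%.
2022: real = 7888.2/1.136 = 6943.84; growth vs 2021 (6680.78) = 3.94%.
2023: real = 8641.4/1.221 = 7077.31; growth vs 2022 (6943.84) = 1.92%.
2024: real = 8789.0/1.238 = 7099.35; growth vs 2023 (7077.31) = 0.31%.

2022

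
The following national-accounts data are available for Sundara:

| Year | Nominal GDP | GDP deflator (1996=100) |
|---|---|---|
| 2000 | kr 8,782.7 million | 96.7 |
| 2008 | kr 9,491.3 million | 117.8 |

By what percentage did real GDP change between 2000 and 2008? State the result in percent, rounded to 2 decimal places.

Deflate each year: 2000 → 8782.7/0.967 = 9082.42; 2008 → 9491.3/1.178 = 8057.13.
So real GDP changed by 8057.13/9082.42 − 1 = -0.1129, i.e. -11.29%.

-11.29%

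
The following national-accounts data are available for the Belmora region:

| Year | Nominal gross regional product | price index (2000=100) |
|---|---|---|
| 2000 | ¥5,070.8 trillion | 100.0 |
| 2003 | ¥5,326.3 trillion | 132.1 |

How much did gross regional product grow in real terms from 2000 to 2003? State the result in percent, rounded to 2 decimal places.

-20.49%

Deflate each year: 2000 → 5070.8/1.000 = 5070.80; 2003 → 5326.3/1.321 = 4032.02.
So real gross regional product changed by 4032.02/5070.80 − 1 = -0.2049, i.e. -20.49%.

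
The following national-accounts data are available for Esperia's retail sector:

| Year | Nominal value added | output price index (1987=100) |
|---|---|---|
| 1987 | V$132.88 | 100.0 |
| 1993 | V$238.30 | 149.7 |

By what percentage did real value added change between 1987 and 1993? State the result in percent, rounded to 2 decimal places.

19.80%

Deflate each year: 1987 → 132.88/1.000 = 132.88; 1993 → 238.30/1.497 = 159.19.
So real value added changed by 159.19/132.88 − 1 = 0.1980, i.e. 19.80%.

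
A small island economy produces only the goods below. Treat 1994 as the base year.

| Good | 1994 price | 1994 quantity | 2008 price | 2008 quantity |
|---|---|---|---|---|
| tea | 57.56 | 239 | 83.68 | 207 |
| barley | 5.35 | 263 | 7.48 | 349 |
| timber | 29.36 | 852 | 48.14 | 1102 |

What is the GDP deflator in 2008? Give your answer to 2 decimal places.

158.19

Nominal GDP 2008 = 83.68·207 + 7.48·349 + 48.14·1102 = 72982.56.
Real GDP 2008 (at 1994 prices) = 57.56·207 + 5.35·349 + 29.36·1102 = 46136.79.
Deflator = Nominal/Real × 100 = 72982.56/46136.79 × 100 = 158.187.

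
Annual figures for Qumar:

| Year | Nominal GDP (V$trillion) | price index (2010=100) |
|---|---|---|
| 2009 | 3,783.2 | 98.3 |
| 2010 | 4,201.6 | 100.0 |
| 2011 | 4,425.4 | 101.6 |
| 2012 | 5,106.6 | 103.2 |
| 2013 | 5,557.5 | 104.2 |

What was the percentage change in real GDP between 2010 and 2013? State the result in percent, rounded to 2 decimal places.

26.94%

Real GDP 2010 = 4201.6/1.000 = 4201.60.
Real GDP 2013 = 5557.5/1.042 = 5333.49.
Change = 5333.49/4201.60 − 1 = 0.2694.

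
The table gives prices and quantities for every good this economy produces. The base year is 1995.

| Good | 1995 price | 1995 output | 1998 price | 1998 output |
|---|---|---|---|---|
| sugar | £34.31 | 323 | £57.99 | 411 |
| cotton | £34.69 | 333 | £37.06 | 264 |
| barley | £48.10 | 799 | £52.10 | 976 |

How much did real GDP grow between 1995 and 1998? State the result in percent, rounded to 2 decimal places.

Real GDP 1995 = Nominal GDP 1995 = 34.31·323 + 34.69·333 + 48.10·799 = 61065.80.
Real GDP 1998 (at 1995 prices) = 34.31·411 + 34.69·264 + 48.10·976 = 70205.17.
Real growth = 70205.17/61065.80 − 1 = 0.1497.

14.97%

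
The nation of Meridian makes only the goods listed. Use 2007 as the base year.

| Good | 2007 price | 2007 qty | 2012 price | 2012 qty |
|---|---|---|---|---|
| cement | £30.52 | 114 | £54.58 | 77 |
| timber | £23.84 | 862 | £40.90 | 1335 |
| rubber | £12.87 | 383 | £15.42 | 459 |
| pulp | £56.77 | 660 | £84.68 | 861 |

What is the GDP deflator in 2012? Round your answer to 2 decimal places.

Nominal GDP 2012 = 54.58·77 + 40.90·1335 + 15.42·459 + 84.68·861 = 138791.42.
Real GDP 2012 (at 2007 prices) = 30.52·77 + 23.84·1335 + 12.87·459 + 56.77·861 = 88962.74.
Deflator = Nominal/Real × 100 = 138791.42/88962.74 × 100 = 156.011.

156.01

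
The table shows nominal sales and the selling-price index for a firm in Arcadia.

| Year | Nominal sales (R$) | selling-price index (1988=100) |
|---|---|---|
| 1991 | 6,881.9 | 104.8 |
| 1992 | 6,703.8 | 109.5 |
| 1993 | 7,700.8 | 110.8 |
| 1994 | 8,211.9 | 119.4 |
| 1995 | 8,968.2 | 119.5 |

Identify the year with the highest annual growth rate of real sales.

1992: real = 6703.8/1.095 = 6122.19; growth vs 1991 (6566.70) = -6.77%.
1993: real = 7700.8/1.108 = 6950.18; growth vs 1992 (6122.19) = 13.52%.
1994: real = 8211.9/1.194 = 6877.64; growth vs 1993 (6950.18) = -1.04%.
1995: real = 8968.2/1.195 = 7504.77; growth vs 1994 (6877.64) = 9.12%.

1993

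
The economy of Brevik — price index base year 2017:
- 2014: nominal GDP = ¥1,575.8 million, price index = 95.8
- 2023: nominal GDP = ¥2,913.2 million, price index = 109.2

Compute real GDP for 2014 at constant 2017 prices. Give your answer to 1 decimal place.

Real GDP = Nominal / (price index/100) = 1575.8 / 0.958 = 1644.89.

¥1,644.9 million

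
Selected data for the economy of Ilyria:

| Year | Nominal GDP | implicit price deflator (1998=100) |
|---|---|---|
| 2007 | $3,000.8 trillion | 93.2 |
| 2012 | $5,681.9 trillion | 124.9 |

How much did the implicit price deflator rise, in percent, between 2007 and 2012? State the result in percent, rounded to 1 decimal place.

Price-level change = 124.9 / 93.2 − 1 = 0.3401.

34.0%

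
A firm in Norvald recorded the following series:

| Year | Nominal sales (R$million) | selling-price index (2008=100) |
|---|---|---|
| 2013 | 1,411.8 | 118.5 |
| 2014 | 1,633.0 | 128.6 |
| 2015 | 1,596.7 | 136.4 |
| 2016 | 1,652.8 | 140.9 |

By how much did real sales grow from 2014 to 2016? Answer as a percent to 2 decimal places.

Real sales 2014 = 1633.0/1.286 = 1269.83.
Real sales 2016 = 1652.8/1.409 = 1173.03.
Change = 1173.03/1269.83 − 1 = -0.0762.

-7.62%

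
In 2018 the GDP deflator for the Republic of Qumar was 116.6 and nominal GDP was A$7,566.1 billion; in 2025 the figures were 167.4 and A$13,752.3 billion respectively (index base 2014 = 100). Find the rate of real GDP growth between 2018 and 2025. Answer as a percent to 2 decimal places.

26.60%

Deflate each year: 2018 → 7566.1/1.166 = 6488.94; 2025 → 13752.3/1.674 = 8215.23.
So real GDP changed by 8215.23/6488.94 − 1 = 0.2660, i.e. 26.60%.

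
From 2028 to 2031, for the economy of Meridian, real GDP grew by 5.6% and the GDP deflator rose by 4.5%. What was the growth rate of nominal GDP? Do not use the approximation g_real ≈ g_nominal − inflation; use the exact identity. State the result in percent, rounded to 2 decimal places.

10.35%

(1 + g_nom) = (1 + g_real)(1 + π) = 1.0560 × 1.0450 = 1.10352.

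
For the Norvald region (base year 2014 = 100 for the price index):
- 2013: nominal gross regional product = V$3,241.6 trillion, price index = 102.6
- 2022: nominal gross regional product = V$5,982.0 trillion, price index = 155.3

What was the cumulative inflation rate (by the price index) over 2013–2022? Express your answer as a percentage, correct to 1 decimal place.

51.4%

Price-level change = 155.3 / 102.6 − 1 = 0.5136.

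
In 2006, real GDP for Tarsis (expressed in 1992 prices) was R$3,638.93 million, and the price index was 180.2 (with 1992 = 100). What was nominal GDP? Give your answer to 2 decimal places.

R$6,557.35 million

Nominal GDP = Real × (price index/100) = 3638.93 × 1.802 = 6557.35.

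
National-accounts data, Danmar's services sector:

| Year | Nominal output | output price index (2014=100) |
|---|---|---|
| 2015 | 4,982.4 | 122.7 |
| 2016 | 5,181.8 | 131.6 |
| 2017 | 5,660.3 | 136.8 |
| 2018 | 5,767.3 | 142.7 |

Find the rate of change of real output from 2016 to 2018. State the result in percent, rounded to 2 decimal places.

Real output 2016 = 5181.8/1.316 = 3937.54.
Real output 2018 = 5767.3/1.427 = 4041.56.
Change = 4041.56/3937.54 − 1 = 0.0264.

2.64%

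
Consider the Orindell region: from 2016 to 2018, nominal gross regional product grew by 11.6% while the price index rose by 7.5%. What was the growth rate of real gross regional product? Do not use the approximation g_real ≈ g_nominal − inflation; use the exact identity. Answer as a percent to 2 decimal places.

(1 + g_nom) = (1 + g_real)(1 + π), so g_real = 1.1160 / 1.0750 − 1 = 0.03814.

3.81%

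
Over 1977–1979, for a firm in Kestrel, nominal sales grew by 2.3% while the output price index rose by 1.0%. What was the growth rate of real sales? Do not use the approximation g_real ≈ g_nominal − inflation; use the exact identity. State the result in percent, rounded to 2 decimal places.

(1 + g_nom) = (1 + g_real)(1 + π), so g_real = 1.0230 / 1.0100 − 1 = 0.01287.

1.29%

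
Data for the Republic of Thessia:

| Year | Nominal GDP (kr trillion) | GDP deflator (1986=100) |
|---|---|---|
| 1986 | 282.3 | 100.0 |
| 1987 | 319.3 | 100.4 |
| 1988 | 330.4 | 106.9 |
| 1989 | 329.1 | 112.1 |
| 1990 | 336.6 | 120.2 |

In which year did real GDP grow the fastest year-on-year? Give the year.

1987: real = 319.3/1.004 = 318.03; growth vs 1986 (282.30) = 12.66%.
1988: real = 330.4/1.069 = 309.07; growth vs 1987 (318.03) = -2.82%.
1989: real = 329.1/1.121 = 293.58; growth vs 1988 (309.07) = -5.01%.
1990: real = 336.6/1.202 = 280.03; growth vs 1989 (293.58) = -4.62%.

1987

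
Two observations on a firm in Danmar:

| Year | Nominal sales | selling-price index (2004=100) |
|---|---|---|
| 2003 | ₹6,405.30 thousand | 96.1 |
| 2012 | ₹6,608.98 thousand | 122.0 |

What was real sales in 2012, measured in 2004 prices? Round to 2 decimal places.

₹5,417.20 thousand

Real sales = Nominal / (selling-price index/100) = 6608.98 / 1.220 = 5417.20.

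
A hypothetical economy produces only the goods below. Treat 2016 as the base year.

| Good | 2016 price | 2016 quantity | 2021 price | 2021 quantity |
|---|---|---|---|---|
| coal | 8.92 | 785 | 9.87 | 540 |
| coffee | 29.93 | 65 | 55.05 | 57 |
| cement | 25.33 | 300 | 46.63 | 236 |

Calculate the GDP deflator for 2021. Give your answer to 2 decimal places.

155.77

Nominal GDP 2021 = 9.87·540 + 55.05·57 + 46.63·236 = 19472.33.
Real GDP 2021 (at 2016 prices) = 8.92·540 + 29.93·57 + 25.33·236 = 12500.69.
Deflator = Nominal/Real × 100 = 19472.33/12500.69 × 100 = 155.770.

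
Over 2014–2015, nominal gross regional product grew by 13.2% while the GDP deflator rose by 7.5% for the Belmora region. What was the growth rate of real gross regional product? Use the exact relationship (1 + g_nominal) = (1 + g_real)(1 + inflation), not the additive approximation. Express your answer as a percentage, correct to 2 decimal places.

5.30%

(1 + g_nom) = (1 + g_real)(1 + π), so g_real = 1.1320 / 1.0750 − 1 = 0.05302.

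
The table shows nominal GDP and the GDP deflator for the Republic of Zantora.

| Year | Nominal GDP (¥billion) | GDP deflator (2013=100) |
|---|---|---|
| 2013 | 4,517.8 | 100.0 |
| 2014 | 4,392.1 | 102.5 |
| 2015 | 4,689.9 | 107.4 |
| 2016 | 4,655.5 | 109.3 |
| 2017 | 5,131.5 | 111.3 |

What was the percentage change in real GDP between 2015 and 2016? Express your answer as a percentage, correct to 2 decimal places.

-2.46%

Real GDP 2015 = 4689.9/1.074 = 4366.76.
Real GDP 2016 = 4655.5/1.093 = 4259.38.
Change = 4259.38/4366.76 − 1 = -0.0246.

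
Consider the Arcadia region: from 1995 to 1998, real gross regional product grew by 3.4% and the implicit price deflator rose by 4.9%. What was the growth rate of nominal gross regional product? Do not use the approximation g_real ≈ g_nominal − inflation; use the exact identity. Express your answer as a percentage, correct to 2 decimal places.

8.47%

(1 + g_nom) = (1 + g_real)(1 + π) = 1.0340 × 1.0490 = 1.08467.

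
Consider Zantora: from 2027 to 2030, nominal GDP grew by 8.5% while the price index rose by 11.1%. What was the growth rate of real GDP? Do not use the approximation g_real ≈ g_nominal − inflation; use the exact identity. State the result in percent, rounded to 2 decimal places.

(1 + g_nom) = (1 + g_real)(1 + π), so g_real = 1.0850 / 1.1110 − 1 = -0.02340.

-2.34%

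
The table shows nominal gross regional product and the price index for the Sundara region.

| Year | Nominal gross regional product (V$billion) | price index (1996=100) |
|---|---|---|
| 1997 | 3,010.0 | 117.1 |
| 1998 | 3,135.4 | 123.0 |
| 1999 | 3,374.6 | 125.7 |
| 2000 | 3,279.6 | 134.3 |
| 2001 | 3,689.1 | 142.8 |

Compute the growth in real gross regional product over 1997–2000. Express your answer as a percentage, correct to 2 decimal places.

Real gross regional product 1997 = 3010.0/1.171 = 2570.45.
Real gross regional product 2000 = 3279.6/1.343 = 2442.00.
Change = 2442.00/2570.45 − 1 = -0.0500.

-5.00%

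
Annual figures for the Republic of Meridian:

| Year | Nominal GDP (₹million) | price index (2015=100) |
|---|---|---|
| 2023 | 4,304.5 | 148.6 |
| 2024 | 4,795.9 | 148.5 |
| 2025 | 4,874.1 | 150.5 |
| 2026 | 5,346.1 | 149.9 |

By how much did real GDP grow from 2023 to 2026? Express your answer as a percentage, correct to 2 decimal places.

23.12%

Real GDP 2023 = 4304.5/1.486 = 2896.70.
Real GDP 2026 = 5346.1/1.499 = 3566.44.
Change = 3566.44/2896.70 − 1 = 0.2312.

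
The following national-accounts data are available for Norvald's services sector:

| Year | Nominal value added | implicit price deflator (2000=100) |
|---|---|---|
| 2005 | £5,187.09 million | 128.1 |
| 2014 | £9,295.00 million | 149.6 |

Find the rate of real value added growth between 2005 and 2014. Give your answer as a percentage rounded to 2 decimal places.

Deflate each year: 2005 → 5187.09/1.281 = 4049.25; 2014 → 9295.00/1.496 = 6213.24.
So real value added changed by 6213.24/4049.25 − 1 = 0.5344, i.e. 53.44%.

53.44%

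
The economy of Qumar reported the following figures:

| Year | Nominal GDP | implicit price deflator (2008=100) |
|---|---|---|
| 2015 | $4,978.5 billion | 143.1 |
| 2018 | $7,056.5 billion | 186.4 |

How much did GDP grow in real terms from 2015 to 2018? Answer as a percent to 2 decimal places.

8.81%

Real GDP 2015 = 4978.5 / 1.431 = 3479.04.
Real GDP 2018 = 7056.5 / 1.864 = 3785.68.
Real growth = 3785.68 / 3479.04 − 1 = 0.0881.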